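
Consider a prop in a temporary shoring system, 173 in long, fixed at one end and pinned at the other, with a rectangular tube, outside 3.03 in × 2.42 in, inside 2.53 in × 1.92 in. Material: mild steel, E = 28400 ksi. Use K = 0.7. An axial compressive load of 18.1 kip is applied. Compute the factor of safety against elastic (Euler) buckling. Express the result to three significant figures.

Weak-axis I_min = (h_o·b_o³ − h_i·b_i³)/12 with b_o = 2.42, b_i = 1.920 in (shorter outer/inner sides).
I_min = (3.03×2.42³ − 2.530×1.920³)/12 = 2.086 in⁴
Effective length L_e = K·L = 0.7 × 173 = 121.1 in
P_cr = π²EI / L_e² = π² × 28400×10³ × 2.086 / 121.1² = 3.988×10^4 lb
Factor of safety n = P_cr / P = 39.876 / 18.1 = 2.20

n ≈ 2.20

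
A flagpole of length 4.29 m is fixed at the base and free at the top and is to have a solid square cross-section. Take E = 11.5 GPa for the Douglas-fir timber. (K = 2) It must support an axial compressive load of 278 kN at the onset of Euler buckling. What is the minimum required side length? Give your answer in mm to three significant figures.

L_e = K·L = 2 × 4.29 = 8.580 m
Required I = P_cr·L_e²/(π²E) = 2.780×10^5 × 8.580² / (π² × 1.15×10^10) = 1.803×10^-4 m⁴
I_req = 1.803×10^8 mm⁴
Solid square: I = a⁴/12  ⇒  a = (12I)^(1/4) = (12×1.803×10^8)^(1/4) = 216 mm

a ≈ 216 mm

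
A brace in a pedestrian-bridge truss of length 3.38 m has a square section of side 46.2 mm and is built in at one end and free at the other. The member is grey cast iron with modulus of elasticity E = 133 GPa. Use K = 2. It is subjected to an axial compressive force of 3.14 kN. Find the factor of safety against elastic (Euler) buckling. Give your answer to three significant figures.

I = a⁴/12 = 46.2⁴/12 = 3.797×10^5 mm⁴
I = 3.797×10^5 mm⁴ = 3.797×10^-7 m⁴
Effective length L_e = K·L = 2 × 3.38 = 6.760 m
P_cr = π²EI / L_e² = π² × 133×10⁹ × 3.797×10^-7 / 6.760² = 1.091×10^4 N
Factor of safety n = P_cr / P = 10.905 / 3.14 = 3.47

n ≈ 3.47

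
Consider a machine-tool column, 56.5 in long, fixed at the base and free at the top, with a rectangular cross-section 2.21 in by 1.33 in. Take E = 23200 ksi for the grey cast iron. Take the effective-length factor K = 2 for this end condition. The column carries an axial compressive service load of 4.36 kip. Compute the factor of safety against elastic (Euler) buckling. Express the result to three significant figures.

Buckling occurs about the weak axis: I_min = h·b³/12 with b = 1.33 in (the shorter side).
I_min = 2.21×1.33³/12 = 0.4333 in⁴
Effective length L_e = K·L = 2 × 56.5 = 113.0 in
P_cr = π²EI / L_e² = π² × 23200×10³ × 0.4333 / 113.0² = 7.770×10^3 lb
Factor of safety n = P_cr / P = 7.7696 / 4.36 = 1.78

n ≈ 1.78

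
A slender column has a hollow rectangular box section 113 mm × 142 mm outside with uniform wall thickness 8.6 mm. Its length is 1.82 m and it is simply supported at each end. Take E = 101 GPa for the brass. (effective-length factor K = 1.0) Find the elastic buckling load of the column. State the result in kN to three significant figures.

P_cr ≈ 2390 kN

Inner dimensions: h_i = 142 − 2×8.6 = 124.8 mm, b_i = 113 − 2×8.6 = 95.80 mm
Weak-axis I_min = (h_o·b_o³ − h_i·b_i³)/12 with b_o = 113, b_i = 95.80 mm (shorter outer/inner sides).
I_min = (142×113³ − 124.8×95.80³)/12 = 7.930×10^6 mm⁴
I = 7.930×10^6 mm⁴ = 7.930×10^-6 m⁴
Effective length L_e = K·L = 1 × 1.82 = 1.820 m
P_cr = π²EI / L_e² = π² × 101×10⁹ × 7.930×10^-6 / 1.820² = 2.387×10^6 N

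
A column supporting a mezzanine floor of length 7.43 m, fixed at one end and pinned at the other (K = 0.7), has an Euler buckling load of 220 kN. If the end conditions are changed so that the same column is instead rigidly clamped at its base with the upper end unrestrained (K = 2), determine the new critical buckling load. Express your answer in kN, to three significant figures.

P_cr ∝ 1/K², so P_cr,new = P_cr,old × (K_old/K_new)² = 220 × (0.7/2)²
= 220 × 0.1225 = 26.9 kN

P_cr ≈ 26.9 kN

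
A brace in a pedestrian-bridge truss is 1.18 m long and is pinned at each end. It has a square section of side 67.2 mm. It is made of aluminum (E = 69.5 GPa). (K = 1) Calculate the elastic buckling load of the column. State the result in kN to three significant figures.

I = a⁴/12 = 67.2⁴/12 = 1.699×10^6 mm⁴
I = 1.699×10^6 mm⁴ = 1.699×10^-6 m⁴
Effective length L_e = K·L = 1 × 1.18 = 1.180 m
P_cr = π²EI / L_e² = π² × 69.5×10⁹ × 1.699×10^-6 / 1.180² = 8.372×10^5 N

P_cr ≈ 837 kN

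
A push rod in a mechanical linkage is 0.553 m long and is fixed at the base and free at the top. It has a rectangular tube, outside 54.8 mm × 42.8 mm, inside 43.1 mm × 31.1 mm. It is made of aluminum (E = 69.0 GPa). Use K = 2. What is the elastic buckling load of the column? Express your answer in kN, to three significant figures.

Weak-axis I_min = (h_o·b_o³ − h_i·b_i³)/12 with b_o = 42.8, b_i = 31.10 mm (shorter outer/inner sides).
I_min = (54.8×42.8³ − 43.10×31.10³)/12 = 2.500×10^5 mm⁴
I = 2.500×10^5 mm⁴ = 2.500×10^-7 m⁴
Effective length L_e = K·L = 2 × 0.553 = 1.106 m
P_cr = π²EI / L_e² = π² × 69.0×10⁹ × 2.500×10^-7 / 1.106² = 1.392×10^5 N

P_cr ≈ 139 kN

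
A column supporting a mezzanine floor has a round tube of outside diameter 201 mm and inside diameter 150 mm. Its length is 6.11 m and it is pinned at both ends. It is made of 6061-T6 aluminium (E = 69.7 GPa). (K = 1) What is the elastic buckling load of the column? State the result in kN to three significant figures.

d_o = 201 mm, d_i = 150 mm
I = π(d_o⁴ − d_i⁴)/64 = π(201⁴ − 150.0⁴)/64 = 5.527×10^7 mm⁴
I = 5.527×10^7 mm⁴ = 5.527×10^-5 m⁴
Effective length L_e = K·L = 1 × 6.11 = 6.110 m
P_cr = π²EI / L_e² = π² × 69.7×10⁹ × 5.527×10^-5 / 6.110² = 1.018×10^6 N

P_cr ≈ 1020 kN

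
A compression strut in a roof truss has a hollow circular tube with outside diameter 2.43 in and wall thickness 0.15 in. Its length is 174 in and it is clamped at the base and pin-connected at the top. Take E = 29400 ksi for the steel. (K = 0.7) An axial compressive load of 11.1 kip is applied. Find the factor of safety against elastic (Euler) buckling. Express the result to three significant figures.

Inner diameter d_i = 2.43 − 2×0.15 = 2.130 in
I = π(d_o⁴ − d_i⁴)/64 = π(2.43⁴ − 2.130⁴)/64 = 0.7012 in⁴
Effective length L_e = K·L = 0.7 × 174 = 121.8 in
P_cr = π²EI / L_e² = π² × 29400×10³ × 0.7012 / 121.8² = 1.371×10^4 lb
Factor of safety n = P_cr / P = 13.715 / 11.1 = 1.24

n ≈ 1.24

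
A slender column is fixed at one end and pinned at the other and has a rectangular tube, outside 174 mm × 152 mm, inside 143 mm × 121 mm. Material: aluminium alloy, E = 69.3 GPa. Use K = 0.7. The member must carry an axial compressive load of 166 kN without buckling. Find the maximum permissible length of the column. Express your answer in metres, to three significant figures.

L_max ≈ 15.8 m

Weak-axis I_min = (h_o·b_o³ − h_i·b_i³)/12 with b_o = 152, b_i = 121.0 mm (shorter outer/inner sides).
I_min = (174×152³ − 143.0×121.0³)/12 = 2.981×10^7 mm⁴
I = 2.981×10^-5 m⁴
At the buckling limit P_cr = P = 1.660×10^5 N
From P_cr = π²EI/(K·L)²:  L = (1/K)·√(π²EI/P_cr) = (1/0.7)·√(π²×6.93×10^10×2.981×10^-5/1.660×10^5)
L = 15.8 m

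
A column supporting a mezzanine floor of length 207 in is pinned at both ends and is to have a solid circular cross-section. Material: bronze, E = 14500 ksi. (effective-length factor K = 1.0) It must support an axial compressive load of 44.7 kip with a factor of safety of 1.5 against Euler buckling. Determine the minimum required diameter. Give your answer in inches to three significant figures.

Required P_cr = n·P = 1.5 × 44.7 = 67.05 kip
L_e = K·L = 1 × 207 = 207.0 in
Required I = P_cr·L_e²/(π²E) = 6.705×10^4 × 207.0² / (π² × 1.45×10^7) = 20.08 in⁴
Solid circle: I = πd⁴/64  ⇒  d = (64I/π)^(1/4) = (64×20.08/π)^(1/4) = 4.50 in

d ≈ 4.50 in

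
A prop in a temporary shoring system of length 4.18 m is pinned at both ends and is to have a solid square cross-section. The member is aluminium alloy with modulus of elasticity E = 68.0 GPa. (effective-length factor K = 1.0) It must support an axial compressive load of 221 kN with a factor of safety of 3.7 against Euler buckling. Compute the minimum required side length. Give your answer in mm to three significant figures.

a ≈ 126 mm

Required P_cr = n·P = 3.7 × 221 = 817.7 kN
L_e = K·L = 1 × 4.18 = 4.180 m
Required I = P_cr·L_e²/(π²E) = 8.177×10^5 × 4.180² / (π² × 6.80×10^10) = 2.129×10^-5 m⁴
I_req = 2.129×10^7 mm⁴
Solid square: I = a⁴/12  ⇒  a = (12I)^(1/4) = (12×2.129×10^7)^(1/4) = 126 mm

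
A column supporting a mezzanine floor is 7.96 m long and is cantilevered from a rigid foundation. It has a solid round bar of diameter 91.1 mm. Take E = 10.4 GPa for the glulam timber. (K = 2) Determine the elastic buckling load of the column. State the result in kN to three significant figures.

I = πd⁴/64 = π×91.1⁴/64 = 3.381×10^6 mm⁴
I = 3.381×10^6 mm⁴ = 3.381×10^-6 m⁴
Effective length L_e = K·L = 2 × 7.96 = 15.92 m
P_cr = π²EI / L_e² = π² × 10.4×10⁹ × 3.381×10^-6 / 15.92² = 1.369×10^3 N

P_cr ≈ 1.37 kN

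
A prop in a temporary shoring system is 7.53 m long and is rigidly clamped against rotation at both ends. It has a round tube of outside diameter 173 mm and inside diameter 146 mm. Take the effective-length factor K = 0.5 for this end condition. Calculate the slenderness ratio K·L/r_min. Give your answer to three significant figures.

λ ≈ 66.5

d_o = 173 mm, d_i = 146 mm
I = π(d_o⁴ − d_i⁴)/64 = π(173⁴ − 146.0⁴)/64 = 2.167×10^7 mm⁴
A = 6.765×10^3 mm²;  r_min = √(I/A) = √(2.167×10^7/6.765×10^3) = 56.59 mm
L_e = K·L = 0.5 × 7.53 m = 3.765 m = 3765.0 mm
λ = L_e / r_min = 3765.0 / 56.59 = 66.5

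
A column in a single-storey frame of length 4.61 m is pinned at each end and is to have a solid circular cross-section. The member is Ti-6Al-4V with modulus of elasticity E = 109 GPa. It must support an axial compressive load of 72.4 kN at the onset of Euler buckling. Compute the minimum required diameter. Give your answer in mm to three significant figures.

L_e = K·L = 1 × 4.61 = 4.610 m
Required I = P_cr·L_e²/(π²E) = 7.240×10^4 × 4.610² / (π² × 1.09×10^11) = 1.430×10^-6 m⁴
I_req = 1.430×10^6 mm⁴
Solid circle: I = πd⁴/64  ⇒  d = (64I/π)^(1/4) = (64×1.430×10^6/π)^(1/4) = 73.5 mm

d ≈ 73.5 mm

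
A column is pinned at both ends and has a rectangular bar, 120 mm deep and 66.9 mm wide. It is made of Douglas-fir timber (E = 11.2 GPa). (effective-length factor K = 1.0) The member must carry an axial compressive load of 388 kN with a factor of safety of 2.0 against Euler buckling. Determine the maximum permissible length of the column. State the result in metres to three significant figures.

Buckling occurs about the weak axis: I_min = h·b³/12 with b = 66.9 mm (the shorter side).
I_min = 120×66.9³/12 = 2.994×10^6 mm⁴
I = 2.994×10^-6 m⁴
Required critical load P_cr = n·P = 2.0 × 388 = 776.0 kN = 7.760×10^5 N
From P_cr = π²EI/(K·L)²:  L = (1/K)·√(π²EI/P_cr) = (1/1)·√(π²×1.12×10^10×2.994×10^-6/7.760×10^5)
L = 0.653 m

L_max ≈ 0.653 m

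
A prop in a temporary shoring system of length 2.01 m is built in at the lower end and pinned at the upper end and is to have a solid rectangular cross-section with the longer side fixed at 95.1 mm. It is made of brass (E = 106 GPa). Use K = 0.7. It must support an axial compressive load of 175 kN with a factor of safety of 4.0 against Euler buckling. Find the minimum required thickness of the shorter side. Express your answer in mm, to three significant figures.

Required P_cr = n·P = 4.0 × 175 = 700.0 kN
L_e = K·L = 0.7 × 2.01 = 1.407 m
Required I = P_cr·L_e²/(π²E) = 7.000×10^5 × 1.407² / (π² × 1.06×10^11) = 1.325×10^-6 m⁴
I_req = 1.325×10^6 mm⁴
Rectangle, weak axis: I_min = h·b³/12 with h = 95.1 mm fixed  ⇒  b = (12I/h)^(1/3) = 55.1 mm

b ≈ 55.1 mm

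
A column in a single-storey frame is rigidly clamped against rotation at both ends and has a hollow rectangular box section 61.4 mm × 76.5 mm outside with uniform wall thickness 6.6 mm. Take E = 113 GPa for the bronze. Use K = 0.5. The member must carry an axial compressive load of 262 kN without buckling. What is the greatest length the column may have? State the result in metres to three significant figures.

Inner dimensions: h_i = 76.5 − 2×6.6 = 63.30 mm, b_i = 61.4 − 2×6.6 = 48.20 mm
Weak-axis I_min = (h_o·b_o³ − h_i·b_i³)/12 with b_o = 61.4, b_i = 48.20 mm (shorter outer/inner sides).
I_min = (76.5×61.4³ − 63.30×48.20³)/12 = 8.850×10^5 mm⁴
I = 8.850×10^-7 m⁴
At the buckling limit P_cr = P = 2.620×10^5 N
From P_cr = π²EI/(K·L)²:  L = (1/K)·√(π²EI/P_cr) = (1/0.5)·√(π²×1.13×10^11×8.850×10^-7/2.620×10^5)
L = 3.88 m

L_max ≈ 3.88 m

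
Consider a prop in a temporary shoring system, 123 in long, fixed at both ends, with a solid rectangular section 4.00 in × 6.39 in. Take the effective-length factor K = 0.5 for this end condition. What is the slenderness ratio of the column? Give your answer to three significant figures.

Buckling occurs about the weak axis: I_min = h·b³/12 with b = 4.00 in (the shorter side).
I_min = 6.39×4.00³/12 = 34.08 in⁴
A = 25.56 in²;  r_min = √(I/A) = √(34.08/25.56) = 1.155 in
L_e = K·L = 0.5 × 123 = 61.50 in
λ = L_e / r_min = 61.500 / 1.155 = 53.3

λ ≈ 53.3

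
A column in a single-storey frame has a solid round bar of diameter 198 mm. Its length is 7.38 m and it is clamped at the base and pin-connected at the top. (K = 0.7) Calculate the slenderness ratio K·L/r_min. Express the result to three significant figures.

λ ≈ 104

For a solid circle r = d/4 = 198/4 = 49.50 mm
L_e = K·L = 0.7 × 7.38 m = 5.166 m = 5166.0 mm
λ = L_e / r_min = 5166.0 / 49.50 = 104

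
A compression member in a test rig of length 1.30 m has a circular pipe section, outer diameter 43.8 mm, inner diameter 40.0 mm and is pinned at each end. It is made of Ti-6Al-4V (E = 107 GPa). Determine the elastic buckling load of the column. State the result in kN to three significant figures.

d_o = 43.8 mm, d_i = 40.0 mm
I = π(d_o⁴ − d_i⁴)/64 = π(43.8⁴ − 40.00⁴)/64 = 5.500×10^4 mm⁴
I = 5.500×10^4 mm⁴ = 5.500×10^-8 m⁴
Effective length L_e = K·L = 1 × 1.30 = 1.300 m
P_cr = π²EI / L_e² = π² × 107×10⁹ × 5.500×10^-8 / 1.300² = 3.437×10^4 N

P_cr ≈ 34.4 kN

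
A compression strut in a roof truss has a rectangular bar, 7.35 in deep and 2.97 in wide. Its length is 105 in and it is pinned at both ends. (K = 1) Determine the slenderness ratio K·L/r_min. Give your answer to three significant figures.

λ ≈ 122

Buckling occurs about the weak axis: I_min = h·b³/12 with b = 2.97 in (the shorter side).
I_min = 7.35×2.97³/12 = 16.05 in⁴
A = 21.83 in²;  r_min = √(I/A) = √(16.05/21.83) = 0.8574 in
L_e = K·L = 1 × 105 = 105.0 in
λ = L_e / r_min = 105.00 / 0.8574 = 122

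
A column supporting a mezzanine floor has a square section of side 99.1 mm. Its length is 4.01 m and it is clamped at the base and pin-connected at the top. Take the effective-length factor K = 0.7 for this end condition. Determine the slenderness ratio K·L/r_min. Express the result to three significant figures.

I = a⁴/12 = 99.1⁴/12 = 8.037×10^6 mm⁴
A = 9.821×10^3 mm²;  r_min = √(I/A) = √(8.037×10^6/9.821×10^3) = 28.61 mm
L_e = K·L = 0.7 × 4.01 m = 2.807 m = 2807.0 mm
λ = L_e / r_min = 2807.0 / 28.61 = 98.1

λ ≈ 98.1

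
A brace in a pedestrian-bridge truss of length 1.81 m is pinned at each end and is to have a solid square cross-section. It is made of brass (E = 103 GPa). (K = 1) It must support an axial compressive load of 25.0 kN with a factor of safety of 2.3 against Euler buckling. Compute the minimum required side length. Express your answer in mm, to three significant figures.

a ≈ 38.6 mm

Required P_cr = n·P = 2.3 × 25.0 = 57.50 kN
L_e = K·L = 1 × 1.81 = 1.810 m
Required I = P_cr·L_e²/(π²E) = 5.750×10^4 × 1.810² / (π² × 1.03×10^11) = 1.853×10^-7 m⁴
I_req = 1.853×10^5 mm⁴
Solid square: I = a⁴/12  ⇒  a = (12I)^(1/4) = (12×1.853×10^5)^(1/4) = 38.6 mm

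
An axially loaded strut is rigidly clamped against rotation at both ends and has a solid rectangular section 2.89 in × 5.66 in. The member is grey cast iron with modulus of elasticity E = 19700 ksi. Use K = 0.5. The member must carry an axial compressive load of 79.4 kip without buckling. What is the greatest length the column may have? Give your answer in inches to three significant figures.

L_max ≈ 334 in

Buckling occurs about the weak axis: I_min = h·b³/12 with b = 2.89 in (the shorter side).
I_min = 5.66×2.89³/12 = 11.38 in⁴
At the buckling limit P_cr = P = 7.940×10^4 lb
From P_cr = π²EI/(K·L)²:  L = (1/K)·√(π²EI/P_cr) = (1/0.5)·√(π²×1.97×10^7×11.38/7.940×10^4)
L = 334 in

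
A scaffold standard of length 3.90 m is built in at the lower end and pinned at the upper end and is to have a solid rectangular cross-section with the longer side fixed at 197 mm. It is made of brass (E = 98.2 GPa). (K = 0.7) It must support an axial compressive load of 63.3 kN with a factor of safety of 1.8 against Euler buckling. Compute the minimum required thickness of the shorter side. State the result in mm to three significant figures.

b ≈ 37.7 mm

Required P_cr = n·P = 1.8 × 63.3 = 113.9 kN
L_e = K·L = 0.7 × 3.90 = 2.730 m
Required I = P_cr·L_e²/(π²E) = 1.139×10^5 × 2.730² / (π² × 9.82×10^10) = 8.762×10^-7 m⁴
I_req = 8.762×10^5 mm⁴
Rectangle, weak axis: I_min = h·b³/12 with h = 197 mm fixed  ⇒  b = (12I/h)^(1/3) = 37.7 mm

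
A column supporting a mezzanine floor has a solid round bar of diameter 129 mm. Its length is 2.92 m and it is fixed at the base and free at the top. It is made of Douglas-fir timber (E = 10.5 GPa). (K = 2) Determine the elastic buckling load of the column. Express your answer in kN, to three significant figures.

P_cr ≈ 41.3 kN

I = πd⁴/64 = π×129⁴/64 = 1.359×10^7 mm⁴
I = 1.359×10^7 mm⁴ = 1.359×10^-5 m⁴
Effective length L_e = K·L = 2 × 2.92 = 5.840 m
P_cr = π²EI / L_e² = π² × 10.5×10⁹ × 1.359×10^-5 / 5.840² = 4.130×10^4 N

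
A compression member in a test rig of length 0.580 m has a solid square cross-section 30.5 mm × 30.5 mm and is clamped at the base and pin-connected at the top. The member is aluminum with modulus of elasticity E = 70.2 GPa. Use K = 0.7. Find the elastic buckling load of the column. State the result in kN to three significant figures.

P_cr ≈ 303 kN

I = a⁴/12 = 30.5⁴/12 = 7.211×10^4 mm⁴
I = 7.211×10^4 mm⁴ = 7.211×10^-8 m⁴
Effective length L_e = K·L = 0.7 × 0.580 = 0.4060 m
P_cr = π²EI / L_e² = π² × 70.2×10⁹ × 7.211×10^-8 / 0.4060² = 3.031×10^5 N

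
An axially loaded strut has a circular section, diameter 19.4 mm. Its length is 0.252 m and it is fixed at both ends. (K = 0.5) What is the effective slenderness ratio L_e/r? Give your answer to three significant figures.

λ ≈ 26.0

For a solid circle r = d/4 = 19.4/4 = 4.850 mm
L_e = K·L = 0.5 × 0.252 m = 0.1260 m = 126.00 mm
λ = L_e / r_min = 126.00 / 4.850 = 26.0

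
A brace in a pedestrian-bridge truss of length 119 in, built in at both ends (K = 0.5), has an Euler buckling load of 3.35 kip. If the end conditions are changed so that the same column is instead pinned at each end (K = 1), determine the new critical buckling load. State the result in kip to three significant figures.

P_cr ≈ 0.838 kip

P_cr ∝ 1/K², so P_cr,new = P_cr,old × (K_old/K_new)² = 3.35 × (0.5/1)²
= 3.35 × 0.2500 = 0.838 kip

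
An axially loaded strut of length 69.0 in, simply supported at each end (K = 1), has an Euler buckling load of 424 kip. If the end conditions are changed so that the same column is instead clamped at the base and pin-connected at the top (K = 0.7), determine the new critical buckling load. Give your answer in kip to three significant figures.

P_cr ∝ 1/K², so P_cr,new = P_cr,old × (K_old/K_new)² = 424 × (1/0.7)²
= 424 × 2.041 = 865 kip

P_cr ≈ 865 kip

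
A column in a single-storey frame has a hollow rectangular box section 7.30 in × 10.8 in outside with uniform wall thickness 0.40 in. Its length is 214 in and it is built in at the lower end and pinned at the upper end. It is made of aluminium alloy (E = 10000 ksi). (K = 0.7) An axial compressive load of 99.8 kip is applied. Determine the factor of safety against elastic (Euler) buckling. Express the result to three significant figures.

n ≈ 5.34

Inner dimensions: h_i = 10.8 − 2×0.40 = 10.00 in, b_i = 7.30 − 2×0.40 = 6.500 in
Weak-axis I_min = (h_o·b_o³ − h_i·b_i³)/12 with b_o = 7.30, b_i = 6.500 in (shorter outer/inner sides).
I_min = (10.8×7.30³ − 10.00×6.500³)/12 = 121.3 in⁴
Effective length L_e = K·L = 0.7 × 214 = 149.8 in
P_cr = π²EI / L_e² = π² × 10000×10³ × 121.3 / 149.8² = 5.333×10^5 lb
Factor of safety n = P_cr / P = 533.33 / 99.8 = 5.34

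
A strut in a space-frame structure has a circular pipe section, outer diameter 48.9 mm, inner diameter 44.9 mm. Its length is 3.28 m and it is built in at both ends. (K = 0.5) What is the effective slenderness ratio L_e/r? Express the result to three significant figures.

λ ≈ 98.8

d_o = 48.9 mm, d_i = 44.9 mm
I = π(d_o⁴ − d_i⁴)/64 = π(48.9⁴ − 44.90⁴)/64 = 8.117×10^4 mm⁴
A = 294.7 mm²;  r_min = √(I/A) = √(8.117×10^4/294.7) = 16.60 mm
L_e = K·L = 0.5 × 3.28 m = 1.640 m = 1640.0 mm
λ = L_e / r_min = 1640.0 / 16.60 = 98.8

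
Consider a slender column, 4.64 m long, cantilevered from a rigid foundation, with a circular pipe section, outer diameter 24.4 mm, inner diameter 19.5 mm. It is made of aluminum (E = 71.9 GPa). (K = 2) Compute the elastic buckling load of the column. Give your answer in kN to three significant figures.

d_o = 24.4 mm, d_i = 19.5 mm
I = π(d_o⁴ − d_i⁴)/64 = π(24.4⁴ − 19.50⁴)/64 = 1.030×10^4 mm⁴
I = 1.030×10^4 mm⁴ = 1.030×10^-8 m⁴
Effective length L_e = K·L = 2 × 4.64 = 9.280 m
P_cr = π²EI / L_e² = π² × 71.9×10⁹ × 1.030×10^-8 / 9.280² = 84.89 N

P_cr ≈ 0.0849 kN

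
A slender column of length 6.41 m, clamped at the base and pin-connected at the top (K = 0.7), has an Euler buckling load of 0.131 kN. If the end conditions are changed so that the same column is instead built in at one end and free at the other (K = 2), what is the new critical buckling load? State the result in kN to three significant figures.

P_cr ≈ 0.0160 kN

P_cr ∝ 1/K², so P_cr,new = P_cr,old × (K_old/K_new)² = 0.131 × (0.7/2)²
= 0.131 × 0.1225 = 0.0160 kN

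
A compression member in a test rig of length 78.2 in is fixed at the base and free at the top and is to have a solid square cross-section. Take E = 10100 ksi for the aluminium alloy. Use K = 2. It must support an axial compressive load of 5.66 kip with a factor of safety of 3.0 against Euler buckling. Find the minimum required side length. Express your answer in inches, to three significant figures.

Required P_cr = n·P = 3.0 × 5.66 = 16.98 kip
L_e = K·L = 2 × 78.2 = 156.4 in
Required I = P_cr·L_e²/(π²E) = 1.698×10^4 × 156.4² / (π² × 1.01×10^7) = 4.167 in⁴
Solid square: I = a⁴/12  ⇒  a = (12I)^(1/4) = (12×4.167)^(1/4) = 2.66 in

a ≈ 2.66 in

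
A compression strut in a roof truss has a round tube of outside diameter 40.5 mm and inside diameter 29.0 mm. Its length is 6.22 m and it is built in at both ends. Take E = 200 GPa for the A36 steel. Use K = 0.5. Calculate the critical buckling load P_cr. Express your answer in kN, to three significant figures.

d_o = 40.5 mm, d_i = 29.0 mm
I = π(d_o⁴ − d_i⁴)/64 = π(40.5⁴ − 29.00⁴)/64 = 9.735×10^4 mm⁴
I = 9.735×10^4 mm⁴ = 9.735×10^-8 m⁴
Effective length L_e = K·L = 0.5 × 6.22 = 3.110 m
P_cr = π²EI / L_e² = π² × 200×10⁹ × 9.735×10^-8 / 3.110² = 1.987×10^4 N

P_cr ≈ 19.9 kN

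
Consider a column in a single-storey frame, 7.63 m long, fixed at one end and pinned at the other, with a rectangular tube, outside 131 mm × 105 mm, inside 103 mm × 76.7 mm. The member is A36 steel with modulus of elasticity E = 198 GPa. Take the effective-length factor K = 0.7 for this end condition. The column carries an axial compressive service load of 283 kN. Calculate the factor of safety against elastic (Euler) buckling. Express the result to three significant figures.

n ≈ 2.12

Weak-axis I_min = (h_o·b_o³ − h_i·b_i³)/12 with b_o = 105, b_i = 76.70 mm (shorter outer/inner sides).
I_min = (131×105³ − 103.0×76.70³)/12 = 8.764×10^6 mm⁴
I = 8.764×10^6 mm⁴ = 8.764×10^-6 m⁴
Effective length L_e = K·L = 0.7 × 7.63 = 5.341 m
P_cr = π²EI / L_e² = π² × 198×10⁹ × 8.764×10^-6 / 5.341² = 6.004×10^5 N
Factor of safety n = P_cr / P = 600.41 / 283 = 2.12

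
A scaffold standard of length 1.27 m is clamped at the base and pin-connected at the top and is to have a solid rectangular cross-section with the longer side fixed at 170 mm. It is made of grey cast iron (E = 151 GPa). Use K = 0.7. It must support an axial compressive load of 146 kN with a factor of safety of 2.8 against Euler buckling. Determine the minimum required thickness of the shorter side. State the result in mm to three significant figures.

b ≈ 24.8 mm

Required P_cr = n·P = 2.8 × 146 = 408.8 kN
L_e = K·L = 0.7 × 1.27 = 0.8890 m
Required I = P_cr·L_e²/(π²E) = 4.088×10^5 × 0.8890² / (π² × 1.51×10^11) = 2.168×10^-7 m⁴
I_req = 2.168×10^5 mm⁴
Rectangle, weak axis: I_min = h·b³/12 with h = 170 mm fixed  ⇒  b = (12I/h)^(1/3) = 24.8 mm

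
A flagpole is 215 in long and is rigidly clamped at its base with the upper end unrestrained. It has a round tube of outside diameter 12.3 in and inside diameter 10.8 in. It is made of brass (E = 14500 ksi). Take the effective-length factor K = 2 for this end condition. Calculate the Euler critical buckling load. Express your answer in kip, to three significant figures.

d_o = 12.3 in, d_i = 10.8 in
I = π(d_o⁴ − d_i⁴)/64 = π(12.3⁴ − 10.80⁴)/64 = 455.7 in⁴
Effective length L_e = K·L = 2 × 215 = 430.0 in
P_cr = π²EI / L_e² = π² × 14500×10³ × 455.7 / 430.0² = 3.527×10^5 lb

P_cr ≈ 353 kip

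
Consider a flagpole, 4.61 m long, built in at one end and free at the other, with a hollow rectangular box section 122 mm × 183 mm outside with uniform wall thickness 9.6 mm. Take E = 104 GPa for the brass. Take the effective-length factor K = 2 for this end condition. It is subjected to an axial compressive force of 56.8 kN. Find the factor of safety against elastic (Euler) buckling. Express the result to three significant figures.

Inner dimensions: h_i = 183 − 2×9.6 = 163.8 mm, b_i = 122 − 2×9.6 = 102.8 mm
Weak-axis I_min = (h_o·b_o³ − h_i·b_i³)/12 with b_o = 122, b_i = 102.8 mm (shorter outer/inner sides).
I_min = (183×122³ − 163.8×102.8³)/12 = 1.286×10^7 mm⁴
I = 1.286×10^7 mm⁴ = 1.286×10^-5 m⁴
Effective length L_e = K·L = 2 × 4.61 = 9.220 m
P_cr = π²EI / L_e² = π² × 104×10⁹ × 1.286×10^-5 / 9.220² = 1.553×10^5 N
Factor of safety n = P_cr / P = 155.31 / 56.8 = 2.73

n ≈ 2.73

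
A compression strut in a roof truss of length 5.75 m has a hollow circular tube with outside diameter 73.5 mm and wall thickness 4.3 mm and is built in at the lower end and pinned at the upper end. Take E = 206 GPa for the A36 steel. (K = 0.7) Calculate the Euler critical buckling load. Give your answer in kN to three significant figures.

Inner diameter d_i = 73.5 − 2×4.3 = 64.90 mm
I = π(d_o⁴ − d_i⁴)/64 = π(73.5⁴ − 64.90⁴)/64 = 5.617×10^5 mm⁴
I = 5.617×10^5 mm⁴ = 5.617×10^-7 m⁴
Effective length L_e = K·L = 0.7 × 5.75 = 4.025 m
P_cr = π²EI / L_e² = π² × 206×10⁹ × 5.617×10^-7 / 4.025² = 7.049×10^4 N

P_cr ≈ 70.5 kN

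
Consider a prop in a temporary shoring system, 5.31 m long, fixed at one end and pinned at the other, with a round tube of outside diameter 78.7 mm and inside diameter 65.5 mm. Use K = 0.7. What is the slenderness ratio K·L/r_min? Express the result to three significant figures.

d_o = 78.7 mm, d_i = 65.5 mm
I = π(d_o⁴ − d_i⁴)/64 = π(78.7⁴ − 65.50⁴)/64 = 9.796×10^5 mm⁴
A = 1.495×10^3 mm²;  r_min = √(I/A) = √(9.796×10^5/1.495×10^3) = 25.60 mm
L_e = K·L = 0.7 × 5.31 m = 3.717 m = 3717.0 mm
λ = L_e / r_min = 3717.0 / 25.60 = 145

λ ≈ 145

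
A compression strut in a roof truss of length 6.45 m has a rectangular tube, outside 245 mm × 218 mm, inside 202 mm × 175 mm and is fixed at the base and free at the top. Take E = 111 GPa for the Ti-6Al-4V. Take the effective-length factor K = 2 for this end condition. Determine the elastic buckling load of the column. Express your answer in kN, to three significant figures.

P_cr ≈ 799 kN

Weak-axis I_min = (h_o·b_o³ − h_i·b_i³)/12 with b_o = 218, b_i = 175.0 mm (shorter outer/inner sides).
I_min = (245×218³ − 202.0×175.0³)/12 = 1.213×10^8 mm⁴
I = 1.213×10^8 mm⁴ = 1.213×10^-4 m⁴
Effective length L_e = K·L = 2 × 6.45 = 12.90 m
P_cr = π²EI / L_e² = π² × 111×10⁹ × 1.213×10^-4 / 12.90² = 7.986×10^5 N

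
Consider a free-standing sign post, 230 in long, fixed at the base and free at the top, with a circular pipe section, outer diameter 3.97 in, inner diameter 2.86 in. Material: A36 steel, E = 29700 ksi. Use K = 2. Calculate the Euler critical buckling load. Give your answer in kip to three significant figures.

d_o = 3.97 in, d_i = 2.86 in
I = π(d_o⁴ − d_i⁴)/64 = π(3.97⁴ − 2.860⁴)/64 = 8.909 in⁴
Effective length L_e = K·L = 2 × 230 = 460.0 in
P_cr = π²EI / L_e² = π² × 29700×10³ × 8.909 / 460.0² = 1.234×10^4 lb

P_cr ≈ 12.3 kip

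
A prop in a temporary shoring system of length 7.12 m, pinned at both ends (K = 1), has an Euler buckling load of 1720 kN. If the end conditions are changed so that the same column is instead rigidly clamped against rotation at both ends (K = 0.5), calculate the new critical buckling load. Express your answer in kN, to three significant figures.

P_cr ≈ 6880 kN

P_cr ∝ 1/K², so P_cr,new = P_cr,old × (K_old/K_new)² = 1720 × (1/0.5)²
= 1720 × 4.000 = 6880 kN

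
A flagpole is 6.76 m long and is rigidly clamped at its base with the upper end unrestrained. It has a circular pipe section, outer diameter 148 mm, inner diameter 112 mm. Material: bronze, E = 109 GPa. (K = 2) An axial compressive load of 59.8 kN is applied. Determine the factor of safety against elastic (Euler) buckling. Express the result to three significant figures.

n ≈ 1.56

d_o = 148 mm, d_i = 112 mm
I = π(d_o⁴ − d_i⁴)/64 = π(148⁴ − 112.0⁴)/64 = 1.583×10^7 mm⁴
I = 1.583×10^7 mm⁴ = 1.583×10^-5 m⁴
Effective length L_e = K·L = 2 × 6.76 = 13.52 m
P_cr = π²EI / L_e² = π² × 109×10⁹ × 1.583×10^-5 / 13.52² = 9.315×10^4 N
Factor of safety n = P_cr / P = 93.150 / 59.8 = 1.56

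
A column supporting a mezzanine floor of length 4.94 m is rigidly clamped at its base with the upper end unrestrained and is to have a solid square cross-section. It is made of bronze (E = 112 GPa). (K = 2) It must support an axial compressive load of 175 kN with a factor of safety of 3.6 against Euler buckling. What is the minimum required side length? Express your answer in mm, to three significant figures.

a ≈ 161 mm

Required P_cr = n·P = 3.6 × 175 = 630.0 kN
L_e = K·L = 2 × 4.94 = 9.880 m
Required I = P_cr·L_e²/(π²E) = 6.300×10^5 × 9.880² / (π² × 1.12×10^11) = 5.563×10^-5 m⁴
I_req = 5.563×10^7 mm⁴
Solid square: I = a⁴/12  ⇒  a = (12I)^(1/4) = (12×5.563×10^7)^(1/4) = 161 mm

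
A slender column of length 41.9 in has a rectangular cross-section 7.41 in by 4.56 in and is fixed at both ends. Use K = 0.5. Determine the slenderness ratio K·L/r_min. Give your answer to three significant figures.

Buckling occurs about the weak axis: I_min = h·b³/12 with b = 4.56 in (the shorter side).
I_min = 7.41×4.56³/12 = 58.55 in⁴
A = 33.79 in²;  r_min = √(I/A) = √(58.55/33.79) = 1.316 in
L_e = K·L = 0.5 × 41.9 = 20.95 in
λ = L_e / r_min = 20.950 / 1.316 = 15.9

λ ≈ 15.9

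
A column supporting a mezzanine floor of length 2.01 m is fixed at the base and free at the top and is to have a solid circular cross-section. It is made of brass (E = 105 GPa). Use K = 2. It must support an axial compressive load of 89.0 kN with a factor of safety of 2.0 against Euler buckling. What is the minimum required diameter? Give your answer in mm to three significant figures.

d ≈ 86.7 mm

Required P_cr = n·P = 2.0 × 89.0 = 178.0 kN
L_e = K·L = 2 × 2.01 = 4.020 m
Required I = P_cr·L_e²/(π²E) = 1.780×10^5 × 4.020² / (π² × 1.05×10^11) = 2.776×10^-6 m⁴
I_req = 2.776×10^6 mm⁴
Solid circle: I = πd⁴/64  ⇒  d = (64I/π)^(1/4) = (64×2.776×10^6/π)^(1/4) = 86.7 mm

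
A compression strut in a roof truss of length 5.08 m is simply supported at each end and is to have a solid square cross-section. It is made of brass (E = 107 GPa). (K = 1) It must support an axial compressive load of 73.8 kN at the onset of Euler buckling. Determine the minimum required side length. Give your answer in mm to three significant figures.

L_e = K·L = 1 × 5.08 = 5.080 m
Required I = P_cr·L_e²/(π²E) = 7.380×10^4 × 5.080² / (π² × 1.07×10^11) = 1.803×10^-6 m⁴
I_req = 1.803×10^6 mm⁴
Solid square: I = a⁴/12  ⇒  a = (12I)^(1/4) = (12×1.803×10^6)^(1/4) = 68.2 mm

a ≈ 68.2 mm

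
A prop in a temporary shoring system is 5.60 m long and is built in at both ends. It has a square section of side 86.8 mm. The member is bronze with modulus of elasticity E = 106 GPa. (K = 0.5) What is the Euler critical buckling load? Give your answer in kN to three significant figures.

P_cr ≈ 631 kN

I = a⁴/12 = 86.8⁴/12 = 4.730×10^6 mm⁴
I = 4.730×10^6 mm⁴ = 4.730×10^-6 m⁴
Effective length L_e = K·L = 0.5 × 5.60 = 2.800 m
P_cr = π²EI / L_e² = π² × 106×10⁹ × 4.730×10^-6 / 2.800² = 6.312×10^5 N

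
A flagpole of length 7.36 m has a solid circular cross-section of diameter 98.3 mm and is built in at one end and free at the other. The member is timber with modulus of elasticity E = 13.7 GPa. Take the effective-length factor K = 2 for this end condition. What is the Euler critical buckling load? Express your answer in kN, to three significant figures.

I = πd⁴/64 = π×98.3⁴/64 = 4.583×10^6 mm⁴
I = 4.583×10^6 mm⁴ = 4.583×10^-6 m⁴
Effective length L_e = K·L = 2 × 7.36 = 14.72 m
P_cr = π²EI / L_e² = π² × 13.7×10⁹ × 4.583×10^-6 / 14.72² = 2.860×10^3 N

P_cr ≈ 2.86 kN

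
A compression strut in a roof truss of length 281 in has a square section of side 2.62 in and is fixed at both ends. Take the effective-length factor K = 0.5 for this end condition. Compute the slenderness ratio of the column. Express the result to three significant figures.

For a square r = a/√12 = 2.62/√12 = 0.7563 in
L_e = K·L = 0.5 × 281 = 140.5 in
λ = L_e / r_min = 140.50 / 0.7563 = 186

λ ≈ 186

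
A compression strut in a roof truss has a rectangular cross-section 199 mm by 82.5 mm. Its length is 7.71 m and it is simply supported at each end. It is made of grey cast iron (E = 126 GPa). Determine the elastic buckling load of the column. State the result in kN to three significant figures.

P_cr ≈ 195 kN

Buckling occurs about the weak axis: I_min = h·b³/12 with b = 82.5 mm (the shorter side).
I_min = 199×82.5³/12 = 9.312×10^6 mm⁴
I = 9.312×10^6 mm⁴ = 9.312×10^-6 m⁴
Effective length L_e = K·L = 1 × 7.71 = 7.710 m
P_cr = π²EI / L_e² = π² × 126×10⁹ × 9.312×10^-6 / 7.710² = 1.948×10^5 N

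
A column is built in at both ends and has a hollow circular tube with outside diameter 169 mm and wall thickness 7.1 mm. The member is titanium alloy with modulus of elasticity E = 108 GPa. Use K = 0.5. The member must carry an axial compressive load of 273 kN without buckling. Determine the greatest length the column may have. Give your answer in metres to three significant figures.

L_max ≈ 13.6 m

Inner diameter d_i = 169 − 2×7.1 = 154.8 mm
I = π(d_o⁴ − d_i⁴)/64 = π(169⁴ − 154.8⁴)/64 = 1.185×10^7 mm⁴
I = 1.185×10^-5 m⁴
At the buckling limit P_cr = P = 2.730×10^5 N
From P_cr = π²EI/(K·L)²:  L = (1/K)·√(π²EI/P_cr) = (1/0.5)·√(π²×1.08×10^11×1.185×10^-5/2.730×10^5)
L = 13.6 m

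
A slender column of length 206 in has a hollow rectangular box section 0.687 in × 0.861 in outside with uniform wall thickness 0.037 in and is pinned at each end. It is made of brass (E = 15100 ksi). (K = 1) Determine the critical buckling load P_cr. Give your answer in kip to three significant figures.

Inner dimensions: h_i = 0.861 − 2×0.037 = 0.7870 in, b_i = 0.687 − 2×0.037 = 0.6130 in
Weak-axis I_min = (h_o·b_o³ − h_i·b_i³)/12 with b_o = 0.687, b_i = 0.6130 in (shorter outer/inner sides).
I_min = (0.861×0.687³ − 0.7870×0.6130³)/12 = 8.158×10^-3 in⁴
Effective length L_e = K·L = 1 × 206 = 206.0 in
P_cr = π²EI / L_e² = π² × 15100×10³ × 8.158×10^-3 / 206.0² = 28.65 lb

P_cr ≈ 0.0286 kip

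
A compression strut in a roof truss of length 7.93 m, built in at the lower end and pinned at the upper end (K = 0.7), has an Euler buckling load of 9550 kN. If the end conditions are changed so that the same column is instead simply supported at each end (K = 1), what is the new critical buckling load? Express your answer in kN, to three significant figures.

P_cr ∝ 1/K², so P_cr,new = P_cr,old × (K_old/K_new)² = 9550 × (0.7/1)²
= 9550 × 0.4900 = 4680 kN

P_cr ≈ 4680 kN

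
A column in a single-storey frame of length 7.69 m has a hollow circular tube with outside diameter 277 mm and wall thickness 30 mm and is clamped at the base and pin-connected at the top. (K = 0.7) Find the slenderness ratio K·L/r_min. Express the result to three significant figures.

λ ≈ 61.2

Inner diameter d_i = 277 − 2×30 = 217.0 mm
I = π(d_o⁴ − d_i⁴)/64 = π(277⁴ − 217.0⁴)/64 = 1.801×10^8 mm⁴
A = 2.328×10^4 mm²;  r_min = √(I/A) = √(1.801×10^8/2.328×10^4) = 87.97 mm
L_e = K·L = 0.7 × 7.69 m = 5.383 m = 5383.0 mm
λ = L_e / r_min = 5383.0 / 87.97 = 61.2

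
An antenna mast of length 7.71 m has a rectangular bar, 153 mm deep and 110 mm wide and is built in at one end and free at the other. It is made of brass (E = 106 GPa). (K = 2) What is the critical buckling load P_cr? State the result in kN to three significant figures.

P_cr ≈ 74.7 kN

Buckling occurs about the weak axis: I_min = h·b³/12 with b = 110 mm (the shorter side).
I_min = 153×110³/12 = 1.697×10^7 mm⁴
I = 1.697×10^7 mm⁴ = 1.697×10^-5 m⁴
Effective length L_e = K·L = 2 × 7.71 = 15.42 m
P_cr = π²EI / L_e² = π² × 106×10⁹ × 1.697×10^-5 / 15.42² = 7.467×10^4 N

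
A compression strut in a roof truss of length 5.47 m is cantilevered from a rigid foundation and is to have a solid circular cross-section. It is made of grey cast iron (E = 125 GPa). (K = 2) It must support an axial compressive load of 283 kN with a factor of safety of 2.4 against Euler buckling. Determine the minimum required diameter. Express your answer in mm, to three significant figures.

Required P_cr = n·P = 2.4 × 283 = 679.2 kN
L_e = K·L = 2 × 5.47 = 10.94 m
Required I = P_cr·L_e²/(π²E) = 6.792×10^5 × 10.94² / (π² × 1.25×10^11) = 6.589×10^-5 m⁴
I_req = 6.589×10^7 mm⁴
Solid circle: I = πd⁴/64  ⇒  d = (64I/π)^(1/4) = (64×6.589×10^7/π)^(1/4) = 191 mm

d ≈ 191 mm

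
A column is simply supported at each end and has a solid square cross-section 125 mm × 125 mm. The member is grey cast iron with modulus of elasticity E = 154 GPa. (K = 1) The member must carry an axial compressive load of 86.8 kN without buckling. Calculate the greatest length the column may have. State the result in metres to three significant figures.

I = a⁴/12 = 125⁴/12 = 2.035×10^7 mm⁴
I = 2.035×10^-5 m⁴
At the buckling limit P_cr = P = 8.680×10^4 N
From P_cr = π²EI/(K·L)²:  L = (1/K)·√(π²EI/P_cr) = (1/1)·√(π²×1.54×10^11×2.035×10^-5/8.680×10^4)
L = 18.9 m

L_max ≈ 18.9 m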